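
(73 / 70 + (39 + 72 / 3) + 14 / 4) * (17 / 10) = 20094 / 175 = 114.82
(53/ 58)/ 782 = 53/ 45356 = 0.00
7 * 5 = 35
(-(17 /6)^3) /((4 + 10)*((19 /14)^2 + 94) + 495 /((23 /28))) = -790993 /67618260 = -0.01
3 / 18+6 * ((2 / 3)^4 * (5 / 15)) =91 / 162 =0.56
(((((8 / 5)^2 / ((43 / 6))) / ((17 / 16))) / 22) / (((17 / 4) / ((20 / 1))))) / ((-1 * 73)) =-49152 / 49894405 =-0.00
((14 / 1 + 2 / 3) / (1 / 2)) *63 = 1848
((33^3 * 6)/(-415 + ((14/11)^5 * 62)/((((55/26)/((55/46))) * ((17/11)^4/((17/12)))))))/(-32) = 402023661237/23026396304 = 17.46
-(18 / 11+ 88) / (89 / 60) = -59160 / 979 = -60.43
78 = 78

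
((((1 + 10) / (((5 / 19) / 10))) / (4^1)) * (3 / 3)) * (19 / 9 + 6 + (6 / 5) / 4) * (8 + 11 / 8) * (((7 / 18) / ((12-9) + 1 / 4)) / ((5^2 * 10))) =1107491 / 280800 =3.94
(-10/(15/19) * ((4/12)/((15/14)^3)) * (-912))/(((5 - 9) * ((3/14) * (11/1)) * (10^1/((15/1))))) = -55472704/111375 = -498.07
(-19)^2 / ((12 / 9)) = 1083 / 4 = 270.75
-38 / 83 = -0.46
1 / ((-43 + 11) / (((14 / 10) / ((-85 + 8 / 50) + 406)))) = -5 / 36704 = -0.00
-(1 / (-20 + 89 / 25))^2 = -625 / 168921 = -0.00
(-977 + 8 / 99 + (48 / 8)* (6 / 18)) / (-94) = 96517 / 9306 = 10.37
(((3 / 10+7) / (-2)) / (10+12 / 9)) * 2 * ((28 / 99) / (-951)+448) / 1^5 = -769761713 / 2667555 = -288.56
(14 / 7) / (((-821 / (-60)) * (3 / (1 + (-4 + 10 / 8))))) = -70 / 821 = -0.09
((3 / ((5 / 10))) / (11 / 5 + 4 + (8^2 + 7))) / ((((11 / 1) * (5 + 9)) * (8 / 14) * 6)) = 5 / 33968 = 0.00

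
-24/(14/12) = -144/7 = -20.57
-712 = -712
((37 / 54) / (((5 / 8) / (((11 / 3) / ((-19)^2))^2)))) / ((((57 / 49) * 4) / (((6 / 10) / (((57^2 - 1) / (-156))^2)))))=756613 / 22489911997200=0.00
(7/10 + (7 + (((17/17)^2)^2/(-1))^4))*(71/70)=6177/700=8.82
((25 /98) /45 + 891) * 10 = 3929335 /441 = 8910.06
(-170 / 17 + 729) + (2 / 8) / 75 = 215701 / 300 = 719.00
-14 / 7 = -2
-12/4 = -3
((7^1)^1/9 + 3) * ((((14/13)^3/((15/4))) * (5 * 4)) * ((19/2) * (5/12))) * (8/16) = 8863120/177957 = 49.80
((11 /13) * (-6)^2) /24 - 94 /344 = 1.00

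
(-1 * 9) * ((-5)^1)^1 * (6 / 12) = 45 / 2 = 22.50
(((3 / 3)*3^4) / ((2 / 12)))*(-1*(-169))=82134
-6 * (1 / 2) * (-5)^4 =-1875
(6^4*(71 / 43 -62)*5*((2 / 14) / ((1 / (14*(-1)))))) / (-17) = -33631200 / 731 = -46007.11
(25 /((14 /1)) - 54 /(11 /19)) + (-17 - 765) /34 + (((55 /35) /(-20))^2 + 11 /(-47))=-1162428843 /10133200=-114.71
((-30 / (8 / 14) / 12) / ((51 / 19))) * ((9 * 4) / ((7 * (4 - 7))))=95 / 34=2.79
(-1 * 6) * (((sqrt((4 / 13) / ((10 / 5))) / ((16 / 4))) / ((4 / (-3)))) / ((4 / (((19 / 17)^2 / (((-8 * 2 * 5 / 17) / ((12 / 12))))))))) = -3249 * sqrt(26) / 565760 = -0.03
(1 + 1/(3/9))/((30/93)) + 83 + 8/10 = 481/5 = 96.20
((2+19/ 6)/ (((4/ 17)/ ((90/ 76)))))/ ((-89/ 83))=-656115/ 27056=-24.25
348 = 348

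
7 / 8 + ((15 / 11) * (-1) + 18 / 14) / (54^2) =130973 / 149688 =0.87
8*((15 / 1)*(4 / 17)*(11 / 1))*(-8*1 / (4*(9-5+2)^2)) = -17.25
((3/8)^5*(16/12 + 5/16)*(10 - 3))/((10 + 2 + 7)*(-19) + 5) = -44793/186646528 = -0.00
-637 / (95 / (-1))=637 / 95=6.71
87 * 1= 87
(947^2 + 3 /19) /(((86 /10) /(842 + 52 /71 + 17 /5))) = 5118236043998 /58007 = 88234800.01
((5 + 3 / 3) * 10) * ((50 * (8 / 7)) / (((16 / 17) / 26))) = 663000 / 7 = 94714.29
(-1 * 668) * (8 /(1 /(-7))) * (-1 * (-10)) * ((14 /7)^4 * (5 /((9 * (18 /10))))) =149632000 /81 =1847308.64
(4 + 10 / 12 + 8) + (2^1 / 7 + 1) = 593 / 42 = 14.12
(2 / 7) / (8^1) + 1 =29 / 28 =1.04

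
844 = 844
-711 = -711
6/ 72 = 1/ 12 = 0.08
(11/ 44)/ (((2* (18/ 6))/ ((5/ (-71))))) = -5/ 1704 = -0.00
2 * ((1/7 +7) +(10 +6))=324/7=46.29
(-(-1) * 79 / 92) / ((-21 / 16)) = -316 / 483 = -0.65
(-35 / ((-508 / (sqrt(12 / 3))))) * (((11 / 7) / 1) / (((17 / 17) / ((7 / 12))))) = 385 / 3048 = 0.13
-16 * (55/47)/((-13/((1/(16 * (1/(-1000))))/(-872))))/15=1375/199797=0.01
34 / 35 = 0.97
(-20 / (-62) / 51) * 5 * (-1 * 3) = -50 / 527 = -0.09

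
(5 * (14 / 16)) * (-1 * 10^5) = -437500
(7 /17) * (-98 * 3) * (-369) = 759402 /17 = 44670.71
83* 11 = 913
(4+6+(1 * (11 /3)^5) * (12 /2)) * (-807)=-86863328 /27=-3217160.30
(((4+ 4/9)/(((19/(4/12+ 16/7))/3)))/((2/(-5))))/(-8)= 1375/2394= 0.57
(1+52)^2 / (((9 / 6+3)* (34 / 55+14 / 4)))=617980 / 4077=151.58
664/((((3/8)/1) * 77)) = 23.00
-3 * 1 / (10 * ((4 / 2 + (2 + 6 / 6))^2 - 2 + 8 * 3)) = -3 / 470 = -0.01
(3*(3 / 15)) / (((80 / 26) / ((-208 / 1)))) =-1014 / 25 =-40.56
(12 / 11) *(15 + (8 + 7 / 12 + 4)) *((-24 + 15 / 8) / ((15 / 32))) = -78116 / 55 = -1420.29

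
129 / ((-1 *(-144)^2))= -43 / 6912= -0.01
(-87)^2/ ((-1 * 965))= -7569/ 965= -7.84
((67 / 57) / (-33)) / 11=-67 / 20691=-0.00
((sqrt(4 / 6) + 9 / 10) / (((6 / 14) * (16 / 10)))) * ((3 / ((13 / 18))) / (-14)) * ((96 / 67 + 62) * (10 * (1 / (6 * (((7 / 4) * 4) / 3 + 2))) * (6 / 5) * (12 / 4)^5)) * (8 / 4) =-125479125 / 22646 - 23236875 * sqrt(6) / 11323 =-10567.70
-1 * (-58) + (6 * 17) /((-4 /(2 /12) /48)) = -146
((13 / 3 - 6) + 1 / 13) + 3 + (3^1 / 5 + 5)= 1367 / 195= 7.01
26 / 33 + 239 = 7913 / 33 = 239.79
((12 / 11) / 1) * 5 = 60 / 11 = 5.45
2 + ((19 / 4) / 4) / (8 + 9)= 563 / 272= 2.07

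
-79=-79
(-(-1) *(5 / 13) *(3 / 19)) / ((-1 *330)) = -1 / 5434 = -0.00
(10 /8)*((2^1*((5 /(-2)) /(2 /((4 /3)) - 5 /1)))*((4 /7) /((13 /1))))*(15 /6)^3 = 3125 /2548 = 1.23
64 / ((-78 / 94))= -3008 / 39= -77.13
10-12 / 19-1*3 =121 / 19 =6.37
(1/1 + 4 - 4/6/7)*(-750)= -25750/7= -3678.57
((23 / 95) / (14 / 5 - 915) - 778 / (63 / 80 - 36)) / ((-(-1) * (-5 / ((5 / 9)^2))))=-26967956845 / 19773590643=-1.36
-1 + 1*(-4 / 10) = -7 / 5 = -1.40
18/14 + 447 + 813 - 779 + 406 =6218/7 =888.29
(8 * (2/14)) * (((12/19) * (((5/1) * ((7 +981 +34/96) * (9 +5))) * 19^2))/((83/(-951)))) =-17144228580/83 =-206556970.84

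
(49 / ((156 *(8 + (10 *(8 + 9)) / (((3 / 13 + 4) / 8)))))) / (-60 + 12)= -539 / 27136512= -0.00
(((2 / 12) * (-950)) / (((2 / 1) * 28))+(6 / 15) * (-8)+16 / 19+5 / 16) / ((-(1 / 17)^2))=1408.23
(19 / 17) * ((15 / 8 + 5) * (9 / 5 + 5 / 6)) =16511 / 816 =20.23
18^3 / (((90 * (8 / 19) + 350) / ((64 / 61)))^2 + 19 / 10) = 10779402240 / 252644992933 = 0.04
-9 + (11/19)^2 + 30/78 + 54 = 45.72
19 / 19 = 1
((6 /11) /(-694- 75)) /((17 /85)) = -30 /8459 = -0.00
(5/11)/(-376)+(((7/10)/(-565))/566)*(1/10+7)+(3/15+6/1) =6.20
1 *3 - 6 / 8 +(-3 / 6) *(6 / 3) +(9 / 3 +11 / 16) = 79 / 16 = 4.94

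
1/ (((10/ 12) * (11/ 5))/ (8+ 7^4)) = 1314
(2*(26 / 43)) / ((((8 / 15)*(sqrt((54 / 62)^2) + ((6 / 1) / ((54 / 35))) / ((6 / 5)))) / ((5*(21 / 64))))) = 17137575 / 18942016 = 0.90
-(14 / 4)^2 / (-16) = 49 / 64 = 0.77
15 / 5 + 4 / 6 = 11 / 3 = 3.67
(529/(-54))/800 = -529/43200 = -0.01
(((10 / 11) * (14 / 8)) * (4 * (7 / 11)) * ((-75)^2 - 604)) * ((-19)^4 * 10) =3206274530900 / 121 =26498136619.01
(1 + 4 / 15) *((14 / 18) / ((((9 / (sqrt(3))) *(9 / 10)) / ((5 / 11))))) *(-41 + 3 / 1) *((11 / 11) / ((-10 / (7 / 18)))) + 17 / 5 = 17689 *sqrt(3) / 216513 + 17 / 5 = 3.54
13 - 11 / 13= 158 / 13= 12.15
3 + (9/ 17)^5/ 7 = 29876046/ 9938999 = 3.01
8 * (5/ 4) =10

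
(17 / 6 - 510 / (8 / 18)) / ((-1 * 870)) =1717 / 1305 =1.32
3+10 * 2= 23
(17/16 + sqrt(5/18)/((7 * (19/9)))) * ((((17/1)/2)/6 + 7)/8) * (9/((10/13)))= 11817 * sqrt(10)/85120 + 66963/5120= 13.52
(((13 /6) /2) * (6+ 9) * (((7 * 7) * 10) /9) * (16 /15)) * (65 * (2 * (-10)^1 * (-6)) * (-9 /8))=-8281000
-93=-93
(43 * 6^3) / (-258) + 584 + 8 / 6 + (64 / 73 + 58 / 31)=552.08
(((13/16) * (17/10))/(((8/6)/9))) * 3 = 17901/640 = 27.97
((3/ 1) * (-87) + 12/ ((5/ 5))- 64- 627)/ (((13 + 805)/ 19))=-21.83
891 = 891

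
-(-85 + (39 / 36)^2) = 12071 / 144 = 83.83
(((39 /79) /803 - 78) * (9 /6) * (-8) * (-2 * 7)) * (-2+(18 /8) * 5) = -7689265038 /63437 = -121211.04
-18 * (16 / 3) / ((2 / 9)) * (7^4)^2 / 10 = -1245197016 / 5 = -249039403.20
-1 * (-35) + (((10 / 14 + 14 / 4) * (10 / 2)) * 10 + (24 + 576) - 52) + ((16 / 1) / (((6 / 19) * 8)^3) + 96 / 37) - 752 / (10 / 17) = -4306334491 / 8951040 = -481.10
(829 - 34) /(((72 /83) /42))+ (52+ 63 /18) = 154187 /4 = 38546.75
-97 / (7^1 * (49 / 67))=-6499 / 343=-18.95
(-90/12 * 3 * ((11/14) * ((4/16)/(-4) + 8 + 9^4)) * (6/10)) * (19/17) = -593096229/7616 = -77875.03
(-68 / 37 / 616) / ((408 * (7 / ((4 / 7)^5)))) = -0.00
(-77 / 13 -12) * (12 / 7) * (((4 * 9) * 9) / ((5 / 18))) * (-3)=48918816 / 455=107513.88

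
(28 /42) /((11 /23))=46 /33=1.39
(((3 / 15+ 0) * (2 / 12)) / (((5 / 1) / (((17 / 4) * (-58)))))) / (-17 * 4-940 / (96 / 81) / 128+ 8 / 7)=883456 / 39273525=0.02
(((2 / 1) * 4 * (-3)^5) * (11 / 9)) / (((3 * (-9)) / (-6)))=-528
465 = 465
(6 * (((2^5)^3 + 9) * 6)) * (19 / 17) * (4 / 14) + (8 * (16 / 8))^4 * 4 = 76034072 / 119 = 638941.78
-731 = -731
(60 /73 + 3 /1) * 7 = 1953 /73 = 26.75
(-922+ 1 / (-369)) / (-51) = 340219 / 18819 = 18.08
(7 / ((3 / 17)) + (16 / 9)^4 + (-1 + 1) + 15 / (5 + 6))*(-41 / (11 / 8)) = -1207726832 / 793881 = -1521.29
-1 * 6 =-6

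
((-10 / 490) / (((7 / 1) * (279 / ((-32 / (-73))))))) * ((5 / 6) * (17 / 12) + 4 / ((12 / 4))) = -724 / 62872929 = -0.00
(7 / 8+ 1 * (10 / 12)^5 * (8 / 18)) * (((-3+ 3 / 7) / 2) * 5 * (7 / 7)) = -46085 / 6804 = -6.77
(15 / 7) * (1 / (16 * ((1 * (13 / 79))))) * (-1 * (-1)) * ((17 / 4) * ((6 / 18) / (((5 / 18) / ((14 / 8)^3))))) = 592263 / 26624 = 22.25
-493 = -493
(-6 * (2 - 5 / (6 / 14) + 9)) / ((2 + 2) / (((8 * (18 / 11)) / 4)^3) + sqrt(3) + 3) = 1694685888 / 911213641 - 544195584 * sqrt(3) / 911213641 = 0.83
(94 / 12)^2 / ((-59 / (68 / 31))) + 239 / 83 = 817280 / 1366263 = 0.60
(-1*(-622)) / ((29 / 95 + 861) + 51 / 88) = 5199920 / 7205357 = 0.72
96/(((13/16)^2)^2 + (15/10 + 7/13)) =81788928/2107997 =38.80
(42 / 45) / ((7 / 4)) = 8 / 15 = 0.53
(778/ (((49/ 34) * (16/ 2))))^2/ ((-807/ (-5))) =218658845/ 7750428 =28.21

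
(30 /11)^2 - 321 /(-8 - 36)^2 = 14079 /1936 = 7.27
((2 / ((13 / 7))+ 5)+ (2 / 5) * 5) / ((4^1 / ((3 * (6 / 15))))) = 63 / 26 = 2.42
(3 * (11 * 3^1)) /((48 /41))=84.56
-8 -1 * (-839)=831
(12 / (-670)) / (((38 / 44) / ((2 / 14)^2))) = -132 / 311885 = -0.00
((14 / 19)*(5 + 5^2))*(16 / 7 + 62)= 27000 / 19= 1421.05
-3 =-3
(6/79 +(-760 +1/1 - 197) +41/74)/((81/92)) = -256914278/236763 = -1085.11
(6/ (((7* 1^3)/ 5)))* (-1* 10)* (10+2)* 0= 0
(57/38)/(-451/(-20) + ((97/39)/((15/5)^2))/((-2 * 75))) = 157950/2374321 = 0.07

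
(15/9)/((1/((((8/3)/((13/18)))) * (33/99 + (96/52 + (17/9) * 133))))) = 2371840/1521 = 1559.40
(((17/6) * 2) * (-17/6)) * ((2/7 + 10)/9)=-1156/63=-18.35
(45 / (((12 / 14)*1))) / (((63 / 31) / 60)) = 1550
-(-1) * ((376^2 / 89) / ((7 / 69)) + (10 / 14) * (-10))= 9750494 / 623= 15650.87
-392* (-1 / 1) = 392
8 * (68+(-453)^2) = 1642216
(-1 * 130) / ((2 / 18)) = -1170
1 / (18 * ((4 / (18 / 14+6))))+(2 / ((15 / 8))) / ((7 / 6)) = 853 / 840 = 1.02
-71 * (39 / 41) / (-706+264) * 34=213 / 41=5.20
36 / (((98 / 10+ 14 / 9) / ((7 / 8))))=405 / 146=2.77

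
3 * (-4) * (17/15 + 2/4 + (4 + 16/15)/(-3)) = 2/3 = 0.67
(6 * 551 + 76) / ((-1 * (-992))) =1691 / 496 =3.41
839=839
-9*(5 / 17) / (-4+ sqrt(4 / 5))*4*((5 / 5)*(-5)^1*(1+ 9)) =-45000 / 323-4500*sqrt(5) / 323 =-170.47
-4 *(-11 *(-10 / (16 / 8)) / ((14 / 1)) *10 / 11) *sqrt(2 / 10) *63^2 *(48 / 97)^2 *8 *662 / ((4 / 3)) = -103777873920 *sqrt(5) / 9409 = -24663022.71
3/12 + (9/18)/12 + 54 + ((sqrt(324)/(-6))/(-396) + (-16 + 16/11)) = 10495/264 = 39.75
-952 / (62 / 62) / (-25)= 952 / 25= 38.08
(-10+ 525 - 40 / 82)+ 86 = 24621 / 41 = 600.51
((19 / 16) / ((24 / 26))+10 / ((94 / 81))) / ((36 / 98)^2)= 214574969 / 2923776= 73.39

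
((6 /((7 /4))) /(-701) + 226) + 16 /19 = 21148714 /93233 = 226.84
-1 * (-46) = 46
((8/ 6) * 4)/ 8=2/ 3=0.67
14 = 14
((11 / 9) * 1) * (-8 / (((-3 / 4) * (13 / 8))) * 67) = 188672 / 351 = 537.53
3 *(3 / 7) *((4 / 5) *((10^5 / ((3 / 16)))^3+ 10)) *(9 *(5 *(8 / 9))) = 131072000000000008640 / 21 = 6241523809523809935.24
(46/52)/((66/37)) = 851/1716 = 0.50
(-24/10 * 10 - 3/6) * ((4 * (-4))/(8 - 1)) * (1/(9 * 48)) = 7/54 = 0.13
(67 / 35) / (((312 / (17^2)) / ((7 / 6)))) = 19363 / 9360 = 2.07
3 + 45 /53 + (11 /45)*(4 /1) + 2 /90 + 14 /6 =1142 /159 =7.18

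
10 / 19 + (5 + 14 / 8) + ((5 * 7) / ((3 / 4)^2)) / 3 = 57491 / 2052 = 28.02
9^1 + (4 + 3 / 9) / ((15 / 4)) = 457 / 45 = 10.16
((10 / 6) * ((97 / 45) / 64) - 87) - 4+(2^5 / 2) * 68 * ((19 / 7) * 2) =70342375 / 12096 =5815.34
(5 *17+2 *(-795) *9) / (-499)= 14225 / 499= 28.51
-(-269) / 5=269 / 5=53.80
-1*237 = -237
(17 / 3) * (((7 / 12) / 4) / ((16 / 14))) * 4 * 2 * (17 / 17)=833 / 144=5.78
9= 9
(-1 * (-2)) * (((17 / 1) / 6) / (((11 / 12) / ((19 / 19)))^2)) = 816 / 121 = 6.74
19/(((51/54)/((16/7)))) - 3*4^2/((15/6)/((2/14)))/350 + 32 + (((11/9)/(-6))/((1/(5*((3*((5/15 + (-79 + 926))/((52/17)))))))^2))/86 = -13342825526509079/326884194000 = -40818.20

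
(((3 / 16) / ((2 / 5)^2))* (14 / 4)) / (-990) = -35 / 8448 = -0.00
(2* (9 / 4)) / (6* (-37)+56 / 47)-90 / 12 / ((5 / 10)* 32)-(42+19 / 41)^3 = -876259494557707 / 11444194208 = -76568.04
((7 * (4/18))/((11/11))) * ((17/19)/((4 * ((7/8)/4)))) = 272/171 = 1.59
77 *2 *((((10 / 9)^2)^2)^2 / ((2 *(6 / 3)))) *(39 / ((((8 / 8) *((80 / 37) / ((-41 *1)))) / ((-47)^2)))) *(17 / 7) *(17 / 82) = -1055556153437500 / 14348907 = -73563523.23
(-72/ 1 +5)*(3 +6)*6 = -3618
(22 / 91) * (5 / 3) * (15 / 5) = 110 / 91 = 1.21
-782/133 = -5.88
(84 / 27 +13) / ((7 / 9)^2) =1305 / 49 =26.63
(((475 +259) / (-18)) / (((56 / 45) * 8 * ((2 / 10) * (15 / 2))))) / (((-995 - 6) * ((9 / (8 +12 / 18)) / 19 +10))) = 34865 / 128506224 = 0.00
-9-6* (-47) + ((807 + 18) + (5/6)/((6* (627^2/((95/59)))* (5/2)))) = 24127278521/21973842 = 1098.00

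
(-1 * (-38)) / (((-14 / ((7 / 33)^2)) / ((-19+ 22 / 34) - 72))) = 68096 / 6171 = 11.03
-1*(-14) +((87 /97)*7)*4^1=3794 /97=39.11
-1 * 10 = -10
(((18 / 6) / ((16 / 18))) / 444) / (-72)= -1 / 9472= -0.00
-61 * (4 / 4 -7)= 366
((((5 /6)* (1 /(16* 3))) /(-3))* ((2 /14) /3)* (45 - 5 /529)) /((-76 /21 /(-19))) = -14875 /228528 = -0.07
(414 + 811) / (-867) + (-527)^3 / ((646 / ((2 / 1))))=-7464545608 / 16473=-453138.20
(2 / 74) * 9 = 9 / 37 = 0.24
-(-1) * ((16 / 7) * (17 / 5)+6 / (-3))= 202 / 35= 5.77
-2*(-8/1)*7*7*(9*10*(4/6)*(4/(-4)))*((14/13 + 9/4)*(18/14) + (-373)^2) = -85082781840/13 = -6544829372.31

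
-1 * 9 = -9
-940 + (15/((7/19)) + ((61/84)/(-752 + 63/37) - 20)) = -306243811/333132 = -919.29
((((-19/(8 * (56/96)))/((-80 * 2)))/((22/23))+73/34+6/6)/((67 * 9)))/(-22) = -2658767/11113724160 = -0.00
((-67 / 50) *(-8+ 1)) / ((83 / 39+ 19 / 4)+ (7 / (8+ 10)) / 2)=54873 / 41375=1.33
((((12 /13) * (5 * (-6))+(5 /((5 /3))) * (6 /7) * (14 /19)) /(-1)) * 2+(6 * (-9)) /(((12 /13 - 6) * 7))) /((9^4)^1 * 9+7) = 1010187 /1123186064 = 0.00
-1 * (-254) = 254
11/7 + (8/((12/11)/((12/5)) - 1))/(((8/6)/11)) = -836/7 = -119.43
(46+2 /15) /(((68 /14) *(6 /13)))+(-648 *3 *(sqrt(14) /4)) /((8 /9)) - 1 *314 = -2187 *sqrt(14) /4 - 224467 /765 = -2339.17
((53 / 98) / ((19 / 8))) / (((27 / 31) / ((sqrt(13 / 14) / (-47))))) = -0.01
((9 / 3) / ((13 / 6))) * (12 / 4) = 54 / 13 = 4.15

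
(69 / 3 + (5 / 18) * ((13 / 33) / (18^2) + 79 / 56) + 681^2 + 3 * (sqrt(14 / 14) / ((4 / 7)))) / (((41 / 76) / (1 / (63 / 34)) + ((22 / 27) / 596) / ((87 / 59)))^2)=29210255755118028105192156 / 63049747265980111637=463289.02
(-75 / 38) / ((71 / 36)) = -1350 / 1349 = -1.00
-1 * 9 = -9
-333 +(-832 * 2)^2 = 2768563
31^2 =961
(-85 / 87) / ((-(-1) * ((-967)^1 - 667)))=85 / 142158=0.00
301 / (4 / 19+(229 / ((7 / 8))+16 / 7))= 5719 / 5020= 1.14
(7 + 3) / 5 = 2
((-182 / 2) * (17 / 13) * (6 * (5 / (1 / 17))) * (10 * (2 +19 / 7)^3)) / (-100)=31157379 / 49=635864.88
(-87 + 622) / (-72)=-535 / 72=-7.43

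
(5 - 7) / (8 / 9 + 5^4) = -18 / 5633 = -0.00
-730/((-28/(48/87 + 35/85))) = 173375/6902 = 25.12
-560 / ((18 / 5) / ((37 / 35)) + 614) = -5180 / 5711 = -0.91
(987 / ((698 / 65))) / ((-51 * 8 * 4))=-21385 / 379712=-0.06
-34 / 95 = -0.36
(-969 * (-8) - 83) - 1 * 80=7589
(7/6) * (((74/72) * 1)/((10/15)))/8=0.22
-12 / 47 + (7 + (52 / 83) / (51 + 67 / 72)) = 98552797 / 14585839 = 6.76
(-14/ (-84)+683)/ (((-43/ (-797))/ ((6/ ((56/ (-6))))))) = -9800709/ 1204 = -8140.12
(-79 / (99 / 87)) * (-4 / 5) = 9164 / 165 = 55.54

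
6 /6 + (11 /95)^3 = 858706 /857375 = 1.00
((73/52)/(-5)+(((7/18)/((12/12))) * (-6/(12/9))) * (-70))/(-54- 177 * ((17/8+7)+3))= -63554/1144065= -0.06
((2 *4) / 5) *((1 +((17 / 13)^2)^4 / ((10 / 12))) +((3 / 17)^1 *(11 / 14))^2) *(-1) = -5212563471010978 / 288789068502025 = -18.05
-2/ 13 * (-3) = 6/ 13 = 0.46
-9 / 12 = -3 / 4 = -0.75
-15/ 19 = -0.79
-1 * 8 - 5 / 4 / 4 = -133 / 16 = -8.31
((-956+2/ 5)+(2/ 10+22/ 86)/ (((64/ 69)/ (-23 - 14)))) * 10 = -6699625/ 688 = -9737.83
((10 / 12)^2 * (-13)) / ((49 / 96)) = -2600 / 147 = -17.69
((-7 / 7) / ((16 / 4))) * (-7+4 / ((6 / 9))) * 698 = 349 / 2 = 174.50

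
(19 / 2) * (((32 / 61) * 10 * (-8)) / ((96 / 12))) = -3040 / 61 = -49.84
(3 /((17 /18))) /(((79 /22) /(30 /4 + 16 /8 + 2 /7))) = 81378 /9401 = 8.66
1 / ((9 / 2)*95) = 2 / 855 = 0.00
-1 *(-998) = 998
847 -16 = 831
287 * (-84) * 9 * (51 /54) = -204918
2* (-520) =-1040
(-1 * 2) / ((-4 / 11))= 11 / 2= 5.50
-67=-67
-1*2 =-2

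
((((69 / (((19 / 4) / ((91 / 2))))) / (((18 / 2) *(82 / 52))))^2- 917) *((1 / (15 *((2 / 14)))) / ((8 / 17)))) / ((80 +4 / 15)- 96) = -813604918637 / 10311442272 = -78.90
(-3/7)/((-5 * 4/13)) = 39/140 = 0.28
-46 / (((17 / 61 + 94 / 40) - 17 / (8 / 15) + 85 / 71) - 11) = 7969040 / 6764871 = 1.18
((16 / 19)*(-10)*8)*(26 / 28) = -62.56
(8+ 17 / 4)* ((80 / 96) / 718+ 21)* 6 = 4433177 / 2872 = 1543.59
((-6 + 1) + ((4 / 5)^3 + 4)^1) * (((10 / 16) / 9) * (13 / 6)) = -793 / 10800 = -0.07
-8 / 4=-2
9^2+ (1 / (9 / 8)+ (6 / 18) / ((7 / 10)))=5189 / 63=82.37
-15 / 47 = -0.32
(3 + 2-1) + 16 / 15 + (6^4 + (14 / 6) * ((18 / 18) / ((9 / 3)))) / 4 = 59267 / 180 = 329.26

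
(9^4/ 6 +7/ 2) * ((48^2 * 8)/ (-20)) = -5054976/ 5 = -1010995.20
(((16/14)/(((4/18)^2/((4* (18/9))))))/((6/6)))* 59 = 76464/7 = 10923.43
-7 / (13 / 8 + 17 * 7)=-56 / 965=-0.06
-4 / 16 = -1 / 4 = -0.25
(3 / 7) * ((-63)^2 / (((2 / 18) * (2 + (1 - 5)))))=-15309 / 2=-7654.50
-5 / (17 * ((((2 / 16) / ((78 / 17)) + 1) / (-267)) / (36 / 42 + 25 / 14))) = 15411240 / 76279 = 202.04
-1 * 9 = -9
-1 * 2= -2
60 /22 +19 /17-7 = -590 /187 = -3.16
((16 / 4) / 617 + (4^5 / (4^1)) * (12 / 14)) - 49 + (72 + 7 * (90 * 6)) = 17372897 / 4319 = 4022.44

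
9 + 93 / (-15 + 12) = -22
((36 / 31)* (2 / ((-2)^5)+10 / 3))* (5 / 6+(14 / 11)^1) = 8.00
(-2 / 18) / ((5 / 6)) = -2 / 15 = -0.13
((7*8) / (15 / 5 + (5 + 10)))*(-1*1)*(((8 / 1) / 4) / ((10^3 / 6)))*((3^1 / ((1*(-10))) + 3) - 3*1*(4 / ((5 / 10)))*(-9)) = -5103 / 625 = -8.16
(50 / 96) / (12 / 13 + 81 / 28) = 2275 / 16668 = 0.14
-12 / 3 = -4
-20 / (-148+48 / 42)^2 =-245 / 264196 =-0.00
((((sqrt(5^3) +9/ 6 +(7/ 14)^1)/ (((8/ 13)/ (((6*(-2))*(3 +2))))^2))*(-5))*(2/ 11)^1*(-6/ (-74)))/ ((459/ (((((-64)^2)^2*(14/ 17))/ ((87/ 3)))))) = -12404654080000*sqrt(5)/ 3411067 - 4961861632000/ 3411067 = -9586299.94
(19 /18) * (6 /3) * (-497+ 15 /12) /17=-61.56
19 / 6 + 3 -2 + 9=79 / 6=13.17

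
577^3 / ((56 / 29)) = 5570900957 / 56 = 99480374.23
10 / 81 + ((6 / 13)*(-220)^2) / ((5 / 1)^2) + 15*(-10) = 783076 / 1053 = 743.66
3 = 3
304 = 304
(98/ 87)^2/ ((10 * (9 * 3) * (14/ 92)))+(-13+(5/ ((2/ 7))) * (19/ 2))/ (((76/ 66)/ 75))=1550276969137/ 155315880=9981.45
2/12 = 0.17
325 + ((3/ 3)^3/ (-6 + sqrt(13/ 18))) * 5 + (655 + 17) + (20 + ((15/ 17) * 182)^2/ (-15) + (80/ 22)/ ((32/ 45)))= -1127182989/ 1614932 - 3 * sqrt(26)/ 127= -698.10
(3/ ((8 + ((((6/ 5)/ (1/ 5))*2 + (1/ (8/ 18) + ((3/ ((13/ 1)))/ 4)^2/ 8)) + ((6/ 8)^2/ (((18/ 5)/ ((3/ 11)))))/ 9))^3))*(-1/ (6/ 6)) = -1091322469624578048/ 4009807024999455849317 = -0.00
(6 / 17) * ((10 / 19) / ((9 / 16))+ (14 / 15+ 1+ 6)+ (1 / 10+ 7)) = 27307 / 4845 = 5.64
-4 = -4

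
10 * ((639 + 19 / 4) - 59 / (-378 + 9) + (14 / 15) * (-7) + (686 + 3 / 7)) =68387773 / 5166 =13238.05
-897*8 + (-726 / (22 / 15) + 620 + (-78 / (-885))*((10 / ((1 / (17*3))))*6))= -400097 / 59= -6781.31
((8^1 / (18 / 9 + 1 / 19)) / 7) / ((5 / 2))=304 / 1365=0.22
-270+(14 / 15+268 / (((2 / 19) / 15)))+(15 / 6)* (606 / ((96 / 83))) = 18830773 / 480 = 39230.78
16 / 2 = 8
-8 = -8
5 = 5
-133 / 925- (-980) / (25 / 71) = 2574327 / 925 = 2783.06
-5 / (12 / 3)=-1.25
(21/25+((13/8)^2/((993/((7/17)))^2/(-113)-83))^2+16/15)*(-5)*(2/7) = -47718668754412578079547/17519091651460508712960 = -2.72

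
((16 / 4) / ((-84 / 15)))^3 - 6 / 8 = -1529 / 1372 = -1.11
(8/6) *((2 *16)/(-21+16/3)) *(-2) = 256/47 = 5.45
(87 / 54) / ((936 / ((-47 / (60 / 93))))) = -42253 / 336960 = -0.13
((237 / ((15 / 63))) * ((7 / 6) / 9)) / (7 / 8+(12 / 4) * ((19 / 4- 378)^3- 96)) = -123872 / 149758932705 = -0.00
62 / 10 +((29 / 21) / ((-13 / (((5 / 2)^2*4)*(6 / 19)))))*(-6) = 97099 / 8645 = 11.23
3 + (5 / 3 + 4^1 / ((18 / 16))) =74 / 9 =8.22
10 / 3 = 3.33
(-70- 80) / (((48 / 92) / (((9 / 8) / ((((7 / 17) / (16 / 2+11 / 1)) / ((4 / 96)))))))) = -557175 / 896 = -621.85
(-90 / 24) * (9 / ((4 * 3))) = -45 / 16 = -2.81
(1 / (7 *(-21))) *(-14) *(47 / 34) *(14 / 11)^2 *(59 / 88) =19411 / 135762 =0.14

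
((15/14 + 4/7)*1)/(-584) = -23/8176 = -0.00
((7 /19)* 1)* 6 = 42 /19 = 2.21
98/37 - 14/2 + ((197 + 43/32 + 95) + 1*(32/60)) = 5141977/17760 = 289.53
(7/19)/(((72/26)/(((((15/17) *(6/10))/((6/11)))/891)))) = 91/627912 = 0.00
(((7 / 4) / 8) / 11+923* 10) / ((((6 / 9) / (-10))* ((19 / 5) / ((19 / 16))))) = -243672525 / 5632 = -43265.72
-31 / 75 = -0.41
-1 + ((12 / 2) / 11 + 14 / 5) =129 / 55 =2.35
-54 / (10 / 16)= -432 / 5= -86.40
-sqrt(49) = -7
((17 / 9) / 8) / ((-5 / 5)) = -17 / 72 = -0.24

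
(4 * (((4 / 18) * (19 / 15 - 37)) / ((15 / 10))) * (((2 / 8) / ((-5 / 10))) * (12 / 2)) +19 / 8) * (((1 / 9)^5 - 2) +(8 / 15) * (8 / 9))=-32064646441 / 318864600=-100.56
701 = 701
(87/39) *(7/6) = 203/78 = 2.60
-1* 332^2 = -110224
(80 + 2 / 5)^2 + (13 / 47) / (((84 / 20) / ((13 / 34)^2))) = 184385913713 / 28524300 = 6464.17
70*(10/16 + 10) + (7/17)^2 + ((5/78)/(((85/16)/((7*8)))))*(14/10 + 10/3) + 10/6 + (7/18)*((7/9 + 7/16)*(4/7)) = 9118002797/12172680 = 749.05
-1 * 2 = -2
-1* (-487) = 487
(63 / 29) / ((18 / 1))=7 / 58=0.12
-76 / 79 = -0.96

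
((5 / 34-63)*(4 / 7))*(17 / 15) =-4274 / 105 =-40.70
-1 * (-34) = 34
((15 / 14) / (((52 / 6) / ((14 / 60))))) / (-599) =-3 / 62296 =-0.00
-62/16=-31/8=-3.88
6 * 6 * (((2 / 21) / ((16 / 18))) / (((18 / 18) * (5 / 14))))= 10.80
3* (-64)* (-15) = 2880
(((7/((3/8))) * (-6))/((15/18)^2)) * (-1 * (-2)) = -8064/25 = -322.56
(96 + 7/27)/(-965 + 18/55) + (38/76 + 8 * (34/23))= 805674143/65896794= 12.23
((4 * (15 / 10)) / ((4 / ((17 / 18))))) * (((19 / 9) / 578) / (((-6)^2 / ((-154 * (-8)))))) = 1463 / 8262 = 0.18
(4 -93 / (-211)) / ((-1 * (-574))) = 937 / 121114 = 0.01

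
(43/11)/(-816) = -43/8976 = -0.00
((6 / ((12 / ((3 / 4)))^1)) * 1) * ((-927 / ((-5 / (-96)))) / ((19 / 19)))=-33372 / 5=-6674.40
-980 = -980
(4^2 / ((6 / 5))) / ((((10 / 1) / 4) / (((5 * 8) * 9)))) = 1920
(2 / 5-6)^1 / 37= -28 / 185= -0.15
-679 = -679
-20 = -20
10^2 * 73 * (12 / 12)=7300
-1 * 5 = -5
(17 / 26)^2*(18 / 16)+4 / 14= 29023 / 37856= 0.77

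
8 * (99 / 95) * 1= 792 / 95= 8.34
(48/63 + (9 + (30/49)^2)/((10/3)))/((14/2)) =257461/504210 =0.51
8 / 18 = 4 / 9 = 0.44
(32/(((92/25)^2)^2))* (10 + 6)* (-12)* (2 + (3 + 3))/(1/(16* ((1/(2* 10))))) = -60000000/279841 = -214.41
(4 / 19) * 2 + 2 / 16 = 83 / 152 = 0.55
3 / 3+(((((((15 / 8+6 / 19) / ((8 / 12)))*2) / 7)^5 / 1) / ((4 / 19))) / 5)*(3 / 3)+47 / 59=210862050864098461 / 84690860620513280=2.49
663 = 663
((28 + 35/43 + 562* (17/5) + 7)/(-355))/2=-209261/76325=-2.74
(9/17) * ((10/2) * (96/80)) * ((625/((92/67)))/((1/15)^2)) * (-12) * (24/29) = -36632250000/11339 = -3230642.03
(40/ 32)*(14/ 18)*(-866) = -841.94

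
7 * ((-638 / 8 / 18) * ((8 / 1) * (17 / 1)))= -37961 / 9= -4217.89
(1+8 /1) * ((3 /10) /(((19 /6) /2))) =162 /95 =1.71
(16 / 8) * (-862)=-1724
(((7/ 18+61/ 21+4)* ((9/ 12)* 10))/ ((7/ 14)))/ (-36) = -4595/ 1512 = -3.04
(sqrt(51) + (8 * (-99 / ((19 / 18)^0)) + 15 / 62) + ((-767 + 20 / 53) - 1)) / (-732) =5124125 / 2405352 - sqrt(51) / 732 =2.12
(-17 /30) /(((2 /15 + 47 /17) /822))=-118779 /739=-160.73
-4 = -4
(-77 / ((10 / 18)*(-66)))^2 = 441 / 100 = 4.41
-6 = -6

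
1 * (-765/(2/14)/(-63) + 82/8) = 381/4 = 95.25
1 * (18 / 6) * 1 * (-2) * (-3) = 18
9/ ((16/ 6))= 27/ 8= 3.38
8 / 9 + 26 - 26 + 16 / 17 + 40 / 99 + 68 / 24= 17057 / 3366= 5.07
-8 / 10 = -0.80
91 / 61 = 1.49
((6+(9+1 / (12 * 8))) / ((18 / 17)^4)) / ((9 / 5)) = 601768805 / 90699264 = 6.63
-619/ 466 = -1.33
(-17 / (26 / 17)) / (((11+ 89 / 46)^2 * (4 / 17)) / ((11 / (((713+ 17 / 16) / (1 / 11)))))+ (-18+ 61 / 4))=-1223048 / 3092730537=-0.00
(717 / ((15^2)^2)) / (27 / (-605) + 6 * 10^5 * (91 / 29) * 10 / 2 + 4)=838651 / 557432109214875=0.00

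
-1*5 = -5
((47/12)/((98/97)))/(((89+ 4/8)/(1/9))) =4559/947268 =0.00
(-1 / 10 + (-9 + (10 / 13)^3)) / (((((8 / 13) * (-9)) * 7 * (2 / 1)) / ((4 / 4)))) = 21103 / 189280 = 0.11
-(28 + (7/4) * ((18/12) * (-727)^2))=-11099333/8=-1387416.62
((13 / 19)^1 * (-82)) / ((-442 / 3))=123 / 323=0.38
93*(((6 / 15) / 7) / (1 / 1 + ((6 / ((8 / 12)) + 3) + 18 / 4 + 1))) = 372 / 1295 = 0.29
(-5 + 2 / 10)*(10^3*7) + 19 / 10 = -335981 / 10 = -33598.10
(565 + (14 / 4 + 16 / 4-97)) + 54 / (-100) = 11874 / 25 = 474.96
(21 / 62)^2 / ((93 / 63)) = 9261 / 119164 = 0.08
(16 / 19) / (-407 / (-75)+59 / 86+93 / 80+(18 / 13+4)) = 10732800 / 161352047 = 0.07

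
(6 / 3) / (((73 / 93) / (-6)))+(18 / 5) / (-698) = -1948077 / 127385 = -15.29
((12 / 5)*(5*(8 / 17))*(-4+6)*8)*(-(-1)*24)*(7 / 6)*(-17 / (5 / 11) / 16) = -29568 / 5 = -5913.60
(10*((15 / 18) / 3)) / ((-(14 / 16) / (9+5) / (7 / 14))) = -200 / 9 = -22.22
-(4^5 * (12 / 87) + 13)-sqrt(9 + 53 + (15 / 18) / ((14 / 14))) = -4473 / 29-sqrt(2262) / 6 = -162.17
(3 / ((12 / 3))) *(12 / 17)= 9 / 17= 0.53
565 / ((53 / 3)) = 1695 / 53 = 31.98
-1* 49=-49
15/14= 1.07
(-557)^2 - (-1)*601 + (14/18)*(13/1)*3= 310880.33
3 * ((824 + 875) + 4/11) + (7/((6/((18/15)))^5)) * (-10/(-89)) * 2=3119394683/611875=5098.09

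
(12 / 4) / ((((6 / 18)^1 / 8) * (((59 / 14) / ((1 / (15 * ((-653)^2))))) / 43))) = 14448 / 125790655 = 0.00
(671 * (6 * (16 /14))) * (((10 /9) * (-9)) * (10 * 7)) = -3220800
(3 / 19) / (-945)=-1 / 5985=-0.00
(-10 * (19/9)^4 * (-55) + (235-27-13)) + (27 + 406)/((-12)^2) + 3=1167925705/104976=11125.64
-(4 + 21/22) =-109/22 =-4.95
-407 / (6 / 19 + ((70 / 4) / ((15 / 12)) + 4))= -7733 / 348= -22.22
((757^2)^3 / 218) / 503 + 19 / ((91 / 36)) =17124451479704738395 / 9978514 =1716132430109.81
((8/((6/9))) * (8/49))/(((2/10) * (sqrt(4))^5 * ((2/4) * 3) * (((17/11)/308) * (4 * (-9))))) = -1210/1071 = -1.13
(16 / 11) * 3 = 48 / 11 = 4.36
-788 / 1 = -788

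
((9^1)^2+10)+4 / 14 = 639 / 7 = 91.29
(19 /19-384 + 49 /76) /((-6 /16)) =58118 /57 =1019.61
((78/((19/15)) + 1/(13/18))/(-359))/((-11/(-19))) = -15552/51337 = -0.30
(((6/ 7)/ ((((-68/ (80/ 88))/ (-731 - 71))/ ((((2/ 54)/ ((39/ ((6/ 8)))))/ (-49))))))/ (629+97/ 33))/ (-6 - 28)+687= 221545364454781/ 322482335448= 687.00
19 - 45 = -26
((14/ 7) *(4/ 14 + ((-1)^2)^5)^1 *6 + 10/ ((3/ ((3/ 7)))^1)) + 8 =174/ 7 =24.86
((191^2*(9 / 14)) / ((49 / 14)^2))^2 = 431199728964 / 117649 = 3665137.22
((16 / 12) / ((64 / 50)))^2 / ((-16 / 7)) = -4375 / 9216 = -0.47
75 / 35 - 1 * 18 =-111 / 7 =-15.86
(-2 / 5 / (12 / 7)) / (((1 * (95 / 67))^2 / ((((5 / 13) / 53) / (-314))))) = 31423 / 11715135900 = 0.00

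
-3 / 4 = -0.75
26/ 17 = 1.53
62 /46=31 /23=1.35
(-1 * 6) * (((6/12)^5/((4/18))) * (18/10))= -243/160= -1.52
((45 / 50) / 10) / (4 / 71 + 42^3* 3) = 639 / 1578074800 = 0.00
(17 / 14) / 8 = 0.15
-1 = -1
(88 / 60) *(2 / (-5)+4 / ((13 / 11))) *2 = 8536 / 975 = 8.75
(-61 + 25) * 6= -216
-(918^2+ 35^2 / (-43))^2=-1313040956112649 / 1849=-710135725317.82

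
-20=-20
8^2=64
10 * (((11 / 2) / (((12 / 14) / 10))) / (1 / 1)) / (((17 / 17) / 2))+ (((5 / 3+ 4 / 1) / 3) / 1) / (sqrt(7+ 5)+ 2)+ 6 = 17 * sqrt(3) / 36+ 46399 / 36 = 1289.68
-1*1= -1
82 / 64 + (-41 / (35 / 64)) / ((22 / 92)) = -3846743 / 12320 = -312.24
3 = 3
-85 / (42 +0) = -85 / 42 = -2.02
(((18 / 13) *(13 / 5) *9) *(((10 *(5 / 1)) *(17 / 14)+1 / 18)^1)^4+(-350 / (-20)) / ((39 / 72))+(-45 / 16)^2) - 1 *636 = 441872356.06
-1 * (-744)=744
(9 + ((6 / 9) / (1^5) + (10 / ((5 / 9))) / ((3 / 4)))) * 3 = 101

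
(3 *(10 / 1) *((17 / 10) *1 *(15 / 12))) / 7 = 255 / 28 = 9.11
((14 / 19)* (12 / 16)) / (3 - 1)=21 / 76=0.28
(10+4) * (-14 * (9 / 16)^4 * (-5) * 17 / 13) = 27326565 / 212992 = 128.30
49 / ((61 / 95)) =4655 / 61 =76.31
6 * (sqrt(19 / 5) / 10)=3 * sqrt(95) / 25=1.17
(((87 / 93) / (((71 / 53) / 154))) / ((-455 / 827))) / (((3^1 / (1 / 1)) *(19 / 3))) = -27964178 / 2718235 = -10.29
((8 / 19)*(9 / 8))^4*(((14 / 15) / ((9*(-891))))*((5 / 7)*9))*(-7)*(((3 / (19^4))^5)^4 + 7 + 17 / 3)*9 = 86036894748108519953798627743919041153246882588200097960816380532512174788792286193396380587537355477356094 / 2862168285648165662254917400639747678999701959610718338203542810757280015714104585981289029518611531884887931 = 0.03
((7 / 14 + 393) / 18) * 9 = 787 / 4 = 196.75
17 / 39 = 0.44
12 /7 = 1.71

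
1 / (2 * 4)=1 / 8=0.12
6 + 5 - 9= 2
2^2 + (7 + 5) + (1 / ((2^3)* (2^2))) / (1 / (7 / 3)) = 1543 / 96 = 16.07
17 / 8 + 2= 33 / 8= 4.12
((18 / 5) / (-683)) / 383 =-18 / 1307945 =-0.00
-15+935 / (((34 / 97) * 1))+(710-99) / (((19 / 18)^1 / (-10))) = -119165 / 38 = -3135.92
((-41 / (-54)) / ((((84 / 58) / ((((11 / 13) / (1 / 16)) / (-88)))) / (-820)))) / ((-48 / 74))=-9018565 / 88452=-101.96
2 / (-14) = -1 / 7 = -0.14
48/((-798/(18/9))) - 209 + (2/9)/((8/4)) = -250184/1197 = -209.01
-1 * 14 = -14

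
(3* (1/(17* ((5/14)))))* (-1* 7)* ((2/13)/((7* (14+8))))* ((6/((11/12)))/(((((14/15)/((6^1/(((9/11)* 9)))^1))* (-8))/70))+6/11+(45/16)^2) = 2456769/17114240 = 0.14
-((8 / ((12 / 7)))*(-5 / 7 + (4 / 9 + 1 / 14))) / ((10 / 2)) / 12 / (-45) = -1 / 2916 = -0.00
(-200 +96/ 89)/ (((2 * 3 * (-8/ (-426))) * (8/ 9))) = -1414107/ 712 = -1986.11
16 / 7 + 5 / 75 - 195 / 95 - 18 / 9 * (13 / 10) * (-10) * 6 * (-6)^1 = -1866722 / 1995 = -935.70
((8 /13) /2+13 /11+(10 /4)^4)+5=104223 /2288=45.55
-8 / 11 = -0.73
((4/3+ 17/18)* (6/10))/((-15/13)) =-533/450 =-1.18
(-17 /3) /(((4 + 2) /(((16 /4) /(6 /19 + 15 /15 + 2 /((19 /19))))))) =-646 /567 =-1.14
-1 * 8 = -8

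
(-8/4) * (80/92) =-40/23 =-1.74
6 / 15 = 2 / 5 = 0.40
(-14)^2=196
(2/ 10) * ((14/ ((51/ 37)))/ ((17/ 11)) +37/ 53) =1.45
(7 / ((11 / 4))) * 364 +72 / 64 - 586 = 30067 / 88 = 341.67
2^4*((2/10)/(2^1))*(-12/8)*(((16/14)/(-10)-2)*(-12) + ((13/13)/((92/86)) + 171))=-473.53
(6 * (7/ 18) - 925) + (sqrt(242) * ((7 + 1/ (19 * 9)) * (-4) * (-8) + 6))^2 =374919844952/ 29241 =12821717.62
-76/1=-76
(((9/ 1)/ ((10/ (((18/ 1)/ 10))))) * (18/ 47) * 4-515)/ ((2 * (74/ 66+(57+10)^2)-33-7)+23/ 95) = -0.06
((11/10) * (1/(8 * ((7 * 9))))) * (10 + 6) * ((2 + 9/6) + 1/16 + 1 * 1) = 803/5040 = 0.16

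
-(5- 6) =1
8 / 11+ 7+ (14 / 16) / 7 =691 / 88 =7.85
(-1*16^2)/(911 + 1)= -16/57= -0.28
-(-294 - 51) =345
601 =601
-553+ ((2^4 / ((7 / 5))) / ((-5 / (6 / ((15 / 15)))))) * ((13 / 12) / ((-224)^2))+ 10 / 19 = -460860535 / 834176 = -552.47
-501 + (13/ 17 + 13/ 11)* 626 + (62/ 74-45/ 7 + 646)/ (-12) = 193002587/ 290598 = 664.16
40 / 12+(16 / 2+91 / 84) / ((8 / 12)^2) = 1141 / 48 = 23.77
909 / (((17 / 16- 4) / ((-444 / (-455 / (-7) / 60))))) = 77490432 / 611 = 126825.58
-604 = -604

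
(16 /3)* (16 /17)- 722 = -36566 /51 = -716.98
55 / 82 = 0.67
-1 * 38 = -38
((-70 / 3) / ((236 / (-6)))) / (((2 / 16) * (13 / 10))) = 2800 / 767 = 3.65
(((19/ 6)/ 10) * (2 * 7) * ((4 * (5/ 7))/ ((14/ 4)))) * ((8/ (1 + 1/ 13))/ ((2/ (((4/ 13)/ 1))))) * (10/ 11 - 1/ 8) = 1748/ 539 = 3.24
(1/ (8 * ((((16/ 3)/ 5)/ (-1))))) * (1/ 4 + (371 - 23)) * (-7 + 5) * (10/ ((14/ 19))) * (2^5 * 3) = 850725/ 8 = 106340.62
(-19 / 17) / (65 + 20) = -19 / 1445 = -0.01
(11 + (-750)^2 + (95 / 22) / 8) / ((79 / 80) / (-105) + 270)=51976066275 / 24947131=2083.45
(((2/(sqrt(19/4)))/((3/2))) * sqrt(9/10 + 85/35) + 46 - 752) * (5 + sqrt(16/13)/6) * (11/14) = 11 * (-704235 + 2 * sqrt(309890)) * (2 * sqrt(13) + 195)/544635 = -2871.59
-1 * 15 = -15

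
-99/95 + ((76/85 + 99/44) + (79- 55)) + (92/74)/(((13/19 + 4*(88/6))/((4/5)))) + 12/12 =257980753/9512996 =27.12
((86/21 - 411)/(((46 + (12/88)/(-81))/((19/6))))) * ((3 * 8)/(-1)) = 128585160/191261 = 672.30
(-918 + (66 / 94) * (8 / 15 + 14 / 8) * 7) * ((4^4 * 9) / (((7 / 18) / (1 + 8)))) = -79536442752 / 1645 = -48350421.13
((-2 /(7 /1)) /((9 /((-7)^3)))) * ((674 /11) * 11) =66052 /9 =7339.11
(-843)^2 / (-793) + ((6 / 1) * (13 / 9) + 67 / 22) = -46289845 / 52338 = -884.44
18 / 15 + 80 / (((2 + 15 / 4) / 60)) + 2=96368 / 115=837.98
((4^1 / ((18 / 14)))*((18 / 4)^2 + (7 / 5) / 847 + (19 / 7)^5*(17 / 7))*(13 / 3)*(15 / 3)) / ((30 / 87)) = 40577479908277 / 549084690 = 73900.22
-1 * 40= -40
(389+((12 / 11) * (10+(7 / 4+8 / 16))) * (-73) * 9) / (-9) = 92300 / 99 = 932.32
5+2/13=5.15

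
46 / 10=23 / 5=4.60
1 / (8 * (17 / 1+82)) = 1 / 792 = 0.00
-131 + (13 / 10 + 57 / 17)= -21479 / 170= -126.35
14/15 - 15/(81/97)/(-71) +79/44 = 1257539/421740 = 2.98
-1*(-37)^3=50653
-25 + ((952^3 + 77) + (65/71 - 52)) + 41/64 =3920569605023/4544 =862801409.56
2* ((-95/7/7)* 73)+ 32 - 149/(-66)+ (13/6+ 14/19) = -7554790/30723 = -245.90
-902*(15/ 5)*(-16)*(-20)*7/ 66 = -91840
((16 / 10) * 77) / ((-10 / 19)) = -5852 / 25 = -234.08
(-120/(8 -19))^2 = 14400/121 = 119.01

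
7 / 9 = 0.78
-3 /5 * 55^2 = -1815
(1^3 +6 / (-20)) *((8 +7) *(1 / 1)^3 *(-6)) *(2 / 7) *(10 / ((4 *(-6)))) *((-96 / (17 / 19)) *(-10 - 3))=177840 / 17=10461.18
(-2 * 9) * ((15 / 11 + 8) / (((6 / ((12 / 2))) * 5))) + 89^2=433801 / 55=7887.29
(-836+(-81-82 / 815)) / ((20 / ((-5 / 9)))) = 747437 / 29340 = 25.48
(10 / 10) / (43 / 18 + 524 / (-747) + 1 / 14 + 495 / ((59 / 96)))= 308511 / 249024703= 0.00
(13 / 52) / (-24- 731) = -1 / 3020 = -0.00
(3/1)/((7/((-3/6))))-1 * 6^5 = -108867/14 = -7776.21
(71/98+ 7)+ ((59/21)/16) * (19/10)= 189527/23520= 8.06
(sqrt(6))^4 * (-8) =-288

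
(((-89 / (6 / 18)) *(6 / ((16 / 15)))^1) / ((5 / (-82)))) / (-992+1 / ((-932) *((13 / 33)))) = -298426167 / 12019105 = -24.83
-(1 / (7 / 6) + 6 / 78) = -85 / 91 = -0.93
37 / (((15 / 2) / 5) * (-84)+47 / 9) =-333 / 1087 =-0.31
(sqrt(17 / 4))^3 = 17 * sqrt(17) / 8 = 8.76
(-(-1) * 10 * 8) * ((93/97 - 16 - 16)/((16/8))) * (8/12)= -240880/291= -827.77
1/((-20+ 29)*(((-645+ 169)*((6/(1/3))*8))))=-1/616896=-0.00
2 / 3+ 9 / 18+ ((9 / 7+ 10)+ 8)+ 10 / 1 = 1279 / 42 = 30.45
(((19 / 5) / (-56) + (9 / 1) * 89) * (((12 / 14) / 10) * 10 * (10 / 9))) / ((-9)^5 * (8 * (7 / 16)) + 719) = -224261 / 60550035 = -0.00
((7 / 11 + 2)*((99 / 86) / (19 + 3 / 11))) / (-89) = -2871 / 1622648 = -0.00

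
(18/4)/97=9/194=0.05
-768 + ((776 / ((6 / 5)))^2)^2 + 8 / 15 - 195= 70823424410201 / 405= 174872652864.69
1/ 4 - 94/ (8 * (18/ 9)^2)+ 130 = 2037/ 16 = 127.31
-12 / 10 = -6 / 5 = -1.20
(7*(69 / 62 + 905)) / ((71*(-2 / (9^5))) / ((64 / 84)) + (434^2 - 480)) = 30961595196 / 917094884977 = 0.03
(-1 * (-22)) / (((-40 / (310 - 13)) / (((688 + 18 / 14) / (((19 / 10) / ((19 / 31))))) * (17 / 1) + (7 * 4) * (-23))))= -1111600017 / 2170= -512258.07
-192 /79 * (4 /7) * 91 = -9984 /79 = -126.38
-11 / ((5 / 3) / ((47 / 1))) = -1551 / 5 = -310.20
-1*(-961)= 961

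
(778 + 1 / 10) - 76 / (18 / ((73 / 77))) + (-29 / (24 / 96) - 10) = 4491313 / 6930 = 648.10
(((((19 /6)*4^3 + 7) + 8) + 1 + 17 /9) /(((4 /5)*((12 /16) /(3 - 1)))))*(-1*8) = -158800 /27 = -5881.48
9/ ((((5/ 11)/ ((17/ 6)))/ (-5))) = -561/ 2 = -280.50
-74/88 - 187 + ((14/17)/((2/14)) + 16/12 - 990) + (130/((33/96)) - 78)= -1953539/2244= -870.56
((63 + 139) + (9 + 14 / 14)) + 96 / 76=4052 / 19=213.26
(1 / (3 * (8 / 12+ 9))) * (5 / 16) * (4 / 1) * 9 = 45 / 116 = 0.39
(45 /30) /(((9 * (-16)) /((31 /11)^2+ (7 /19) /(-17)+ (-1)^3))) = -270473 /3751968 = -0.07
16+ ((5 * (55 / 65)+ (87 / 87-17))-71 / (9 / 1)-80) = -9788 / 117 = -83.66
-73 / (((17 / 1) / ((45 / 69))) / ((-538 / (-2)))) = -294555 / 391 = -753.34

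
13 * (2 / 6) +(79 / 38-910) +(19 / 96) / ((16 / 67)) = -8782039 / 9728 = -902.76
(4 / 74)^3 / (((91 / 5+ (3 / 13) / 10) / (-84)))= -87360 / 119996957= -0.00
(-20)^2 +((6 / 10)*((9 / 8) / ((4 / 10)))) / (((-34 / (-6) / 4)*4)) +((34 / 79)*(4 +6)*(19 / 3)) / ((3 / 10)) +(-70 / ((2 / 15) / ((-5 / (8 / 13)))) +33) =926305277 / 193392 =4789.78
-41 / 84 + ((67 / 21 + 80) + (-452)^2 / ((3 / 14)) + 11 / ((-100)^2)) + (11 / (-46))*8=4605402377813 / 4830000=953499.46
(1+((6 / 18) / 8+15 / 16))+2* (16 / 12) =223 / 48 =4.65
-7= -7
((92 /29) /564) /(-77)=-0.00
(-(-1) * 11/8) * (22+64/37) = 4829/148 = 32.63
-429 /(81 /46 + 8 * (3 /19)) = -124982 /881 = -141.86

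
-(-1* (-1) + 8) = -9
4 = 4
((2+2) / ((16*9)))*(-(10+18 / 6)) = -13 / 36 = -0.36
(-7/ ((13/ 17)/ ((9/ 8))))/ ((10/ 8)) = -8.24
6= 6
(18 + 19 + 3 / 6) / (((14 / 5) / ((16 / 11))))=1500 / 77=19.48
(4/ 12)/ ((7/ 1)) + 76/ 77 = 239/ 231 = 1.03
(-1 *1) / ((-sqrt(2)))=sqrt(2) / 2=0.71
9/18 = 1/2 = 0.50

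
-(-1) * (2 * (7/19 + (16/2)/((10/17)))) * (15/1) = 7962/19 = 419.05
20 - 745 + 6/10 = -3622/5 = -724.40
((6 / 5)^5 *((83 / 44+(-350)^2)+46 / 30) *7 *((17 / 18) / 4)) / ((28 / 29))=521805.77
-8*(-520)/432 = 260/27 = 9.63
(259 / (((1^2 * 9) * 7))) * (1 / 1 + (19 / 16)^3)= 405335 / 36864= 11.00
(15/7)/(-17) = -15/119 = -0.13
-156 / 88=-39 / 22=-1.77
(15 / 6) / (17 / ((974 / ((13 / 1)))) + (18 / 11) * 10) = 26785 / 177751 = 0.15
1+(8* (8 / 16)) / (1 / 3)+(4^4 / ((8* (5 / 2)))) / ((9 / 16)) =1609 / 45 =35.76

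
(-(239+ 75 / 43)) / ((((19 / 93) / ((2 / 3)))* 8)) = -80228 / 817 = -98.20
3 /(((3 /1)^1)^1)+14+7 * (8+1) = 78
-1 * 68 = -68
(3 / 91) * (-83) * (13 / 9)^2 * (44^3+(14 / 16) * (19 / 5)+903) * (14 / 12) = -1238552809 / 2160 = -573404.08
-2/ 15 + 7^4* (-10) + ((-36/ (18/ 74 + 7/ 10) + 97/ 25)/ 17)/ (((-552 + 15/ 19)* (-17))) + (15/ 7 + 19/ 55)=-48817402995158711/ 2033410712025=-24007.65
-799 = -799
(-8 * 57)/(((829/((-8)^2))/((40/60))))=-19456/829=-23.47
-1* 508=-508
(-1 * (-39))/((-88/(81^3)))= -20726199/88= -235524.99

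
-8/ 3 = -2.67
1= 1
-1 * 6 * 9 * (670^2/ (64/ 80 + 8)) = -30300750/ 11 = -2754613.64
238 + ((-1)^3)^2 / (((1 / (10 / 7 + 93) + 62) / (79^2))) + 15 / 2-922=-47207515 / 81978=-575.86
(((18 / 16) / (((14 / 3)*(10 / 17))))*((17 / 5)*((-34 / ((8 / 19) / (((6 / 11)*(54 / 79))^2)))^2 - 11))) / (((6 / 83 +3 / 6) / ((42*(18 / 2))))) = 1146825495917206953399 / 10835094582499000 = 105843.61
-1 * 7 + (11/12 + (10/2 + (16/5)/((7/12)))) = 1849/420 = 4.40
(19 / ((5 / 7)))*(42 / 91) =12.28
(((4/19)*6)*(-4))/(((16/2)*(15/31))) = -124/95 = -1.31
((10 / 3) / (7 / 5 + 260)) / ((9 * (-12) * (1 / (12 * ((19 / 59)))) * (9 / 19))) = -18050 / 18738459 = -0.00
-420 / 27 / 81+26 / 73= 8734 / 53217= 0.16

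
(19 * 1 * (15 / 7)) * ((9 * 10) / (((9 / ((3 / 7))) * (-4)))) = -4275 / 98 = -43.62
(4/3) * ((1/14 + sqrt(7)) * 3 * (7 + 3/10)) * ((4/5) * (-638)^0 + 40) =14892/175 + 29784 * sqrt(7)/25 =3237.14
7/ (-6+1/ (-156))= -1092/ 937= -1.17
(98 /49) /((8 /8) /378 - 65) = -756 /24569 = -0.03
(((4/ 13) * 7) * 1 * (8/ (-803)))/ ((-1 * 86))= 0.00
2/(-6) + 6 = 5.67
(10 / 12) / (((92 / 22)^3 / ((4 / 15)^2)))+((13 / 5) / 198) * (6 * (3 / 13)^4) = 8207204 / 7939077003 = 0.00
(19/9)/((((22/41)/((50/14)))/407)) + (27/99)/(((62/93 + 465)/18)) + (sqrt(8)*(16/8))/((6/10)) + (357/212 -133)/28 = 20*sqrt(2)/3 + 4691142672071/820966608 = 5723.60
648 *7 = 4536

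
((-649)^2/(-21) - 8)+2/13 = -5477755/273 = -20065.04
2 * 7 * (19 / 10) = 133 / 5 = 26.60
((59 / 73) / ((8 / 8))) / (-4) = -0.20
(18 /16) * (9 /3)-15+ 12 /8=-81 /8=-10.12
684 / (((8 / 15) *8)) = 2565 / 16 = 160.31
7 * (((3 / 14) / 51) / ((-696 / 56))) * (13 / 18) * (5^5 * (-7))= 1990625 / 53244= 37.39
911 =911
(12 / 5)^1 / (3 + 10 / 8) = 48 / 85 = 0.56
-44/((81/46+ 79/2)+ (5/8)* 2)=-4048/3911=-1.04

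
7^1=7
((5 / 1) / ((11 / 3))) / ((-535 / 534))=-1602 / 1177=-1.36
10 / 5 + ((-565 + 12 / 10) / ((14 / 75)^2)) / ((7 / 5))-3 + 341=-15390395 / 1372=-11217.49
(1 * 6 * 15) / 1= 90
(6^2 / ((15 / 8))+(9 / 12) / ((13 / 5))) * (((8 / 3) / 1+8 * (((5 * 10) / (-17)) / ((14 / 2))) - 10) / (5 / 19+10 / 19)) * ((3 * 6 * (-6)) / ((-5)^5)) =-1102710942 / 120859375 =-9.12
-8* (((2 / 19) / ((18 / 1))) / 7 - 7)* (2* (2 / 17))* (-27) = -804288 / 2261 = -355.72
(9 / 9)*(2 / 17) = 2 / 17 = 0.12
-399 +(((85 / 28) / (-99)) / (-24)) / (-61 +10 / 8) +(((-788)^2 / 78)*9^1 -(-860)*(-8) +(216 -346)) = 3319558608647 / 51675624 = 64238.38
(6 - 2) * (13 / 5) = 52 / 5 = 10.40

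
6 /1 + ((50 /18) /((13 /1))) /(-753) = 528581 /88101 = 6.00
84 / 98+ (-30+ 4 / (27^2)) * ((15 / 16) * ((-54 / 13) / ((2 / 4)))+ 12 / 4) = 491537 / 3402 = 144.48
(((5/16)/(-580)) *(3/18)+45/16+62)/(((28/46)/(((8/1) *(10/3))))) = 83001365/29232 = 2839.40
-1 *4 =-4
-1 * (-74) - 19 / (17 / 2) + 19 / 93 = 113783 / 1581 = 71.97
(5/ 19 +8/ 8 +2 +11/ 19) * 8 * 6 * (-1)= -3504/ 19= -184.42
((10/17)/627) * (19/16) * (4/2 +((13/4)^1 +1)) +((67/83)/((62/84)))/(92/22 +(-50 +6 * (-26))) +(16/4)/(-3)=-3793487413/2848413920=-1.33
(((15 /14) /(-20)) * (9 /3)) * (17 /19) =-153 /1064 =-0.14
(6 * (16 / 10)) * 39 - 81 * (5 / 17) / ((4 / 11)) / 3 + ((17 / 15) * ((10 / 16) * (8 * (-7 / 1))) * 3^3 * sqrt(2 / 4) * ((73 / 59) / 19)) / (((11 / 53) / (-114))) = 119871 / 340 + 12431097 * sqrt(2) / 649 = 27440.74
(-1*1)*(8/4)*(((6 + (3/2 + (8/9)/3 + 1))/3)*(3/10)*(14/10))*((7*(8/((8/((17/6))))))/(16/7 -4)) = 110789/3888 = 28.50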